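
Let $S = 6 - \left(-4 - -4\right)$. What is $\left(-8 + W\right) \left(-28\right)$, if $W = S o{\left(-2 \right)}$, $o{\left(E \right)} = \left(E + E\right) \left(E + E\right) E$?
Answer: $5600$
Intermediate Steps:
$o{\left(E \right)} = 4 E^{3}$ ($o{\left(E \right)} = 2 E 2 E E = 4 E^{2} E = 4 E^{3}$)
$S = 6$ ($S = 6 - \left(-4 + 4\right) = 6 - 0 = 6 + 0 = 6$)
$W = -192$ ($W = 6 \cdot 4 \left(-2\right)^{3} = 6 \cdot 4 \left(-8\right) = 6 \left(-32\right) = -192$)
$\left(-8 + W\right) \left(-28\right) = \left(-8 - 192\right) \left(-28\right) = \left(-200\right) \left(-28\right) = 5600$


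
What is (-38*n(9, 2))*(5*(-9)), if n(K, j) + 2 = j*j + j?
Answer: 6840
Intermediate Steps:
n(K, j) = -2 + j + j² (n(K, j) = -2 + (j*j + j) = -2 + (j² + j) = -2 + (j + j²) = -2 + j + j²)
(-38*n(9, 2))*(5*(-9)) = (-38*(-2 + 2 + 2²))*(5*(-9)) = -38*(-2 + 2 + 4)*(-45) = -38*4*(-45) = -152*(-45) = 6840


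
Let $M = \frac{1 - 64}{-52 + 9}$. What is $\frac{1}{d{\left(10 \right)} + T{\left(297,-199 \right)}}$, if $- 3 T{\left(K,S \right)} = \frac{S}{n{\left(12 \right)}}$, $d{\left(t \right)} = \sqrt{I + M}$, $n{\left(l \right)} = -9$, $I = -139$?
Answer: $- \frac{231039}{6014149} - \frac{729 i \sqrt{254302}}{6014149} \approx -0.038416 - 0.061126 i$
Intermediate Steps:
$M = \frac{63}{43}$ ($M = - \frac{63}{-43} = \left(-63\right) \left(- \frac{1}{43}\right) = \frac{63}{43} \approx 1.4651$)
$d{\left(t \right)} = \frac{i \sqrt{254302}}{43}$ ($d{\left(t \right)} = \sqrt{-139 + \frac{63}{43}} = \sqrt{- \frac{5914}{43}} = \frac{i \sqrt{254302}}{43}$)
$T{\left(K,S \right)} = \frac{S}{27}$ ($T{\left(K,S \right)} = - \frac{S \frac{1}{-9}}{3} = - \frac{S \left(- \frac{1}{9}\right)}{3} = - \frac{\left(- \frac{1}{9}\right) S}{3} = \frac{S}{27}$)
$\frac{1}{d{\left(10 \right)} + T{\left(297,-199 \right)}} = \frac{1}{\frac{i \sqrt{254302}}{43} + \frac{1}{27} \left(-199\right)} = \frac{1}{\frac{i \sqrt{254302}}{43} - \frac{199}{27}} = \frac{1}{- \frac{199}{27} + \frac{i \sqrt{254302}}{43}}$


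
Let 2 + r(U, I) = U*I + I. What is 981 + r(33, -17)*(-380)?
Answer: 221381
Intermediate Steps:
r(U, I) = -2 + I + I*U (r(U, I) = -2 + (U*I + I) = -2 + (I*U + I) = -2 + (I + I*U) = -2 + I + I*U)
981 + r(33, -17)*(-380) = 981 + (-2 - 17 - 17*33)*(-380) = 981 + (-2 - 17 - 561)*(-380) = 981 - 580*(-380) = 981 + 220400 = 221381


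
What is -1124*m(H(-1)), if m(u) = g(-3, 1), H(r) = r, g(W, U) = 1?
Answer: -1124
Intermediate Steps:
m(u) = 1
-1124*m(H(-1)) = -1124*1 = -1124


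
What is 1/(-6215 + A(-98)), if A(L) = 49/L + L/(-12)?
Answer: -3/18622 ≈ -0.00016110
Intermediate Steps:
A(L) = 49/L - L/12 (A(L) = 49/L + L*(-1/12) = 49/L - L/12)
1/(-6215 + A(-98)) = 1/(-6215 + (49/(-98) - 1/12*(-98))) = 1/(-6215 + (49*(-1/98) + 49/6)) = 1/(-6215 + (-½ + 49/6)) = 1/(-6215 + 23/3) = 1/(-18622/3) = -3/18622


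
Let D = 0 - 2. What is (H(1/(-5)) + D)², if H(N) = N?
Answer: 121/25 ≈ 4.8400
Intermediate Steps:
D = -2
(H(1/(-5)) + D)² = (1/(-5) - 2)² = (1*(-⅕) - 2)² = (-⅕ - 2)² = (-11/5)² = 121/25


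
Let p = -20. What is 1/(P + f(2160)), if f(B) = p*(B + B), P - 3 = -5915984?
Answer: -1/6002381 ≈ -1.6660e-7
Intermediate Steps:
P = -5915981 (P = 3 - 5915984 = -5915981)
f(B) = -40*B (f(B) = -20*(B + B) = -40*B)
1/(P + f(2160)) = 1/(-5915981 - 40*2160) = 1/(-5915981 - 86400) = 1/(-6002381) = -1/6002381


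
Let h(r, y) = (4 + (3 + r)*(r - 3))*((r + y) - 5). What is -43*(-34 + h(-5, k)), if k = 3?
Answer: 7482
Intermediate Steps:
h(r, y) = (4 + (-3 + r)*(3 + r))*(-5 + r + y) (h(r, y) = (4 + (3 + r)*(-3 + r))*(-5 + r + y) = (4 + (-3 + r)*(3 + r))*(-5 + r + y))
-43*(-34 + h(-5, k)) = -43*(-34 + (25 + (-5)**3 - 5*(-5) - 5*3 - 5*(-5)**2 + 3*(-5)**2)) = -43*(-34 + (25 - 125 + 25 - 15 - 5*25 + 3*25)) = -43*(-34 + (25 - 125 + 25 - 15 - 125 + 75)) = -43*(-34 - 140) = -43*(-174) = 7482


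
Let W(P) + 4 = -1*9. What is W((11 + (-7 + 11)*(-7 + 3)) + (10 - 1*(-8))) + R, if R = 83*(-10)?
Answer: -843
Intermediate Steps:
R = -830
W(P) = -13 (W(P) = -4 - 1*9 = -4 - 9 = -13)
W((11 + (-7 + 11)*(-7 + 3)) + (10 - 1*(-8))) + R = -13 - 830 = -843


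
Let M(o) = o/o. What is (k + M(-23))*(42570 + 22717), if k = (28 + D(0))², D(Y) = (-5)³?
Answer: 614350670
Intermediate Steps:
M(o) = 1
D(Y) = -125
k = 9409 (k = (28 - 125)² = (-97)² = 9409)
(k + M(-23))*(42570 + 22717) = (9409 + 1)*(42570 + 22717) = 9410*65287 = 614350670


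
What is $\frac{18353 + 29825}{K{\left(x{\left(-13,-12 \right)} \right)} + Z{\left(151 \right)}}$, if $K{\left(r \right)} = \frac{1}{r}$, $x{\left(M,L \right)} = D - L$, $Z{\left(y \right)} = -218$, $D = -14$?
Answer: $- \frac{96356}{437} \approx -220.49$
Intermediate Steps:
$x{\left(M,L \right)} = -14 - L$
$\frac{18353 + 29825}{K{\left(x{\left(-13,-12 \right)} \right)} + Z{\left(151 \right)}} = \frac{18353 + 29825}{\frac{1}{-14 - -12} - 218} = \frac{48178}{\frac{1}{-14 + 12} - 218} = \frac{48178}{\frac{1}{-2} - 218} = \frac{48178}{- \frac{1}{2} - 218} = \frac{48178}{- \frac{437}{2}} = 48178 \left(- \frac{2}{437}\right) = - \frac{96356}{437}$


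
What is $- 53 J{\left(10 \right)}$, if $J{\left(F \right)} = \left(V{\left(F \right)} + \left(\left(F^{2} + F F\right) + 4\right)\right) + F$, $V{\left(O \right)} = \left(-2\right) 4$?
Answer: $-10918$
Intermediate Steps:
$V{\left(O \right)} = -8$
$J{\left(F \right)} = -4 + F + 2 F^{2}$ ($J{\left(F \right)} = \left(-8 + \left(\left(F^{2} + F F\right) + 4\right)\right) + F = \left(-8 + \left(\left(F^{2} + F^{2}\right) + 4\right)\right) + F = \left(-8 + \left(2 F^{2} + 4\right)\right) + F = \left(-8 + \left(4 + 2 F^{2}\right)\right) + F = \left(-4 + 2 F^{2}\right) + F = -4 + F + 2 F^{2}$)
$- 53 J{\left(10 \right)} = - 53 \left(-4 + 10 + 2 \cdot 10^{2}\right) = - 53 \left(-4 + 10 + 2 \cdot 100\right) = - 53 \left(-4 + 10 + 200\right) = \left(-53\right) 206 = -10918$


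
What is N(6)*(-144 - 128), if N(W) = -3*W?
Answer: 4896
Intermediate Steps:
N(6)*(-144 - 128) = (-3*6)*(-144 - 128) = -18*(-272) = 4896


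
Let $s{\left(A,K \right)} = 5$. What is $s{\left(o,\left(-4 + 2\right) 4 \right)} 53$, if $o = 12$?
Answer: $265$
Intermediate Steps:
$s{\left(o,\left(-4 + 2\right) 4 \right)} 53 = 5 \cdot 53 = 265$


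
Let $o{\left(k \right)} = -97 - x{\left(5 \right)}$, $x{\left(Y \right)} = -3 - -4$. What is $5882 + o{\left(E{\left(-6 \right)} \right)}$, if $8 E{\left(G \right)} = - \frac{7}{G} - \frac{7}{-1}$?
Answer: $5784$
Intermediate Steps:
$x{\left(Y \right)} = 1$ ($x{\left(Y \right)} = -3 + 4 = 1$)
$E{\left(G \right)} = \frac{7}{8} - \frac{7}{8 G}$ ($E{\left(G \right)} = \frac{- \frac{7}{G} - \frac{7}{-1}}{8} = \frac{- \frac{7}{G} - -7}{8} = \frac{- \frac{7}{G} + 7}{8} = \frac{7 - \frac{7}{G}}{8} = \frac{7}{8} - \frac{7}{8 G}$)
$o{\left(k \right)} = -98$ ($o{\left(k \right)} = -97 - 1 = -98$)
$5882 + o{\left(E{\left(-6 \right)} \right)} = 5882 - 98 = 5784$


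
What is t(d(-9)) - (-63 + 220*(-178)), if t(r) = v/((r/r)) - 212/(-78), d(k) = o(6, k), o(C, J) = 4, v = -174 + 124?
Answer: 1527853/39 ≈ 39176.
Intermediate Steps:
v = -50
d(k) = 4
t(r) = -1844/39 (t(r) = -50/(r/r) - 212/(-78) = -50/1 - 212*(-1/78) = -50*1 + 106/39 = -50 + 106/39 = -1844/39)
t(d(-9)) - (-63 + 220*(-178)) = -1844/39 - (-63 + 220*(-178)) = -1844/39 - (-63 - 39160) = -1844/39 - 1*(-39223) = -1844/39 + 39223 = 1527853/39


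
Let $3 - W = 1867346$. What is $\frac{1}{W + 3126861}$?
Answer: $\frac{1}{1259518} \approx 7.9395 \cdot 10^{-7}$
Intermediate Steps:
$W = -1867343$ ($W = 3 - 1867346 = -1867343$)
$\frac{1}{W + 3126861} = \frac{1}{-1867343 + 3126861} = \frac{1}{1259518}$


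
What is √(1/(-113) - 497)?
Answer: I*√6346306/113 ≈ 22.294*I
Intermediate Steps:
√(1/(-113) - 497) = √(-1/113 - 497) = √(-56162/113) = I*√6346306/113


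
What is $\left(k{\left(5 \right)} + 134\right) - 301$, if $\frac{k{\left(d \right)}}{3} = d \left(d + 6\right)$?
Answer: $-2$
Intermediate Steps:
$k{\left(d \right)} = 3 d \left(6 + d\right)$ ($k{\left(d \right)} = 3 d \left(d + 6\right) = 3 d \left(6 + d\right)$)
$\left(k{\left(5 \right)} + 134\right) - 301 = \left(3 \cdot 5 \left(6 + 5\right) + 134\right) - 301 = \left(3 \cdot 5 \cdot 11 + 134\right) - 301 = \left(165 + 134\right) - 301 = 299 - 301 = -2$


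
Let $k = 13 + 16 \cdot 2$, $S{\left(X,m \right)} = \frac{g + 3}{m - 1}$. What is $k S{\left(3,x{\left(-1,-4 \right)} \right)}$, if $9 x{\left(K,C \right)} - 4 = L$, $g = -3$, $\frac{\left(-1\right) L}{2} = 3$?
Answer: $0$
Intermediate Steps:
$L = -6$ ($L = \left(-2\right) 3 = -6$)
$x{\left(K,C \right)} = - \frac{2}{9}$ ($x{\left(K,C \right)} = \frac{4}{9} + \frac{1}{9} \left(-6\right) = \frac{4}{9} - \frac{2}{3} = - \frac{2}{9}$)
$S{\left(X,m \right)} = 0$ ($S{\left(X,m \right)} = \frac{-3 + 3}{m - 1} = \frac{0}{-1 + m} = 0$)
$k = 45$ ($k = 13 + 32 = 45$)
$k S{\left(3,x{\left(-1,-4 \right)} \right)} = 45 \cdot 0 = 0$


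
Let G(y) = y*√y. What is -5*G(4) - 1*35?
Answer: -75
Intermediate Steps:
G(y) = y^(3/2)
-5*G(4) - 1*35 = -5*4^(3/2) - 1*35 = -5*8 - 35 = -40 - 35 = -75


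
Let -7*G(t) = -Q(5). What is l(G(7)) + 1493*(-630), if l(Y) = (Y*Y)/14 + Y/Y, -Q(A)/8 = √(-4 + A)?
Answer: -322621995/343 ≈ -9.4059e+5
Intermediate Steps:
Q(A) = -8*√(-4 + A)
G(t) = -8/7 (G(t) = -(-1)*(-8*√(-4 + 5))/7 = -(-1)*(-8*√1)/7 = -(-1)*(-8*1)/7 = -(-1)*(-8)/7 = -⅐*8 = -8/7)
l(Y) = 1 + Y²/14 (l(Y) = Y²*(1/14) + 1 = Y²/14 + 1 = 1 + Y²/14)
l(G(7)) + 1493*(-630) = (1 + (-8/7)²/14) + 1493*(-630) = (1 + (1/14)*(64/49)) - 940590 = (1 + 32/343) - 940590 = 375/343 - 940590 = -322621995/343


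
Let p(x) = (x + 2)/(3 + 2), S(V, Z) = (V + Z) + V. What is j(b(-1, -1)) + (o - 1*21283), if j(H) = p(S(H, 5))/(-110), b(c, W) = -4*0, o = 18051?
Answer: -1777607/550 ≈ -3232.0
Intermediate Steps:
S(V, Z) = Z + 2*V
p(x) = 2/5 + x/5 (p(x) = (2 + x)/5 = (2 + x)*(1/5) = 2/5 + x/5)
b(c, W) = 0
j(H) = -7/550 - H/275 (j(H) = (2/5 + (5 + 2*H)/5)/(-110) = (2/5 + (1 + 2*H/5))*(-1/110) = (7/5 + 2*H/5)*(-1/110) = -7/550 - H/275)
j(b(-1, -1)) + (o - 1*21283) = (-7/550 - 1/275*0) + (18051 - 1*21283) = (-7/550 + 0) + (18051 - 21283) = -7/550 - 3232 = -1777607/550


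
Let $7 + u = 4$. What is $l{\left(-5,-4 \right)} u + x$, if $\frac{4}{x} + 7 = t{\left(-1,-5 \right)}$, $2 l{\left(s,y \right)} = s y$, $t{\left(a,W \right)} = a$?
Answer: $- \frac{61}{2} \approx -30.5$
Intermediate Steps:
$u = -3$ ($u = -7 + 4 = -3$)
$l{\left(s,y \right)} = \frac{s y}{2}$
$x = - \frac{1}{2}$ ($x = \frac{4}{-7 - 1} = \frac{4}{-8} = 4 \left(- \frac{1}{8}\right) = - \frac{1}{2} \approx -0.5$)
$l{\left(-5,-4 \right)} u + x = \frac{1}{2} \left(-5\right) \left(-4\right) \left(-3\right) - \frac{1}{2} = 10 \left(-3\right) - \frac{1}{2} = -30 - \frac{1}{2} = - \frac{61}{2}$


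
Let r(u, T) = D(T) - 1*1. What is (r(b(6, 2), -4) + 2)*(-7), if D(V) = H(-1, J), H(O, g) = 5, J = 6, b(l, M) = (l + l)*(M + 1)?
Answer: -42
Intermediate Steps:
b(l, M) = 2*l*(1 + M) (b(l, M) = (2*l)*(1 + M) = 2*l*(1 + M))
D(V) = 5
r(u, T) = 4 (r(u, T) = 5 - 1*1 = 5 - 1 = 4)
(r(b(6, 2), -4) + 2)*(-7) = (4 + 2)*(-7) = 6*(-7) = -42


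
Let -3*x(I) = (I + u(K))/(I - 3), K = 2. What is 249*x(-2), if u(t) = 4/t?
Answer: 0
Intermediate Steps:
x(I) = -(2 + I)/(3*(-3 + I)) (x(I) = -(I + 4/2)/(3*(I - 3)) = -(I + 4*(½))/(3*(-3 + I)) = -(I + 2)/(3*(-3 + I)) = -(2 + I)/(3*(-3 + I)))
249*x(-2) = 249*((-2 - 1*(-2))/(3*(-3 - 2))) = 249*((⅓)*(-2 + 2)/(-5)) = 249*((⅓)*(-⅕)*0) = 249*0 = 0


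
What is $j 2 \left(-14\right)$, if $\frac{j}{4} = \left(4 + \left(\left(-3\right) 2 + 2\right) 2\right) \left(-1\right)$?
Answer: $-448$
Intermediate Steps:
$j = 16$ ($j = 4 \left(4 + \left(\left(-3\right) 2 + 2\right) 2\right) \left(-1\right) = 4 \left(4 + \left(-6 + 2\right) 2\right) \left(-1\right) = 4 \left(4 - 8\right) \left(-1\right) = 4 \left(\left(-4\right) \left(-1\right)\right) = 4 \cdot 4 = 16$)
$j 2 \left(-14\right) = 16 \cdot 2 \left(-14\right) = 32 \left(-14\right) = -448$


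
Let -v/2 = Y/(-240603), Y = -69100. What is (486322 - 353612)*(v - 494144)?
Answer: -686010688774640/10461 ≈ -6.5578e+10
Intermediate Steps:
v = -138200/240603 (v = -(-138200)/(-240603) = -(-138200)*(-1)/240603 = -2*69100/240603 = -138200/240603 ≈ -0.57439)
(486322 - 353612)*(v - 494144) = (486322 - 353612)*(-138200/240603 - 494144) = 132710*(-118892667032/240603) = -686010688774640/10461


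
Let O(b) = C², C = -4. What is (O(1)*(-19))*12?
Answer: -3648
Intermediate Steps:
O(b) = 16 (O(b) = (-4)² = 16)
(O(1)*(-19))*12 = (16*(-19))*12 = -304*12 = -3648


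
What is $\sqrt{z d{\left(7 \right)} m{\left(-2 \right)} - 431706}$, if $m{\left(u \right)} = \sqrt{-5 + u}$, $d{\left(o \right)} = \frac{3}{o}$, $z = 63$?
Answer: $\sqrt{-431706 + 27 i \sqrt{7}} \approx 0.054 + 657.04 i$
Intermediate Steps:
$\sqrt{z d{\left(7 \right)} m{\left(-2 \right)} - 431706} = \sqrt{63 \cdot \frac{3}{7} \sqrt{-5 - 2} - 431706} = \sqrt{63 \cdot 3 \cdot \frac{1}{7} \sqrt{-7} - 431706} = \sqrt{63 \cdot \frac{3}{7} i \sqrt{7} - 431706} = \sqrt{27 i \sqrt{7} - 431706} = \sqrt{-431706 + 27 i \sqrt{7}}$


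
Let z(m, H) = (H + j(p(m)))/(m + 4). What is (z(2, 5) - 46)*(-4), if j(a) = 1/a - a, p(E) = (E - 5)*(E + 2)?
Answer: 3109/18 ≈ 172.72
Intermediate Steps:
p(E) = (-5 + E)*(2 + E)
z(m, H) = (10 + H + 1/(-10 + m² - 3*m) - m² + 3*m)/(4 + m) (z(m, H) = (H + (1/(-10 + m² - 3*m) - (-10 + m² - 3*m)))/(m + 4) = (H + (1/(-10 + m² - 3*m) + (10 - m² + 3*m)))/(4 + m) = (H + (10 + 1/(-10 + m² - 3*m) - m² + 3*m))/(4 + m) = (10 + H + 1/(-10 + m² - 3*m) - m² + 3*m)/(4 + m))
(z(2, 5) - 46)*(-4) = ((-1 + (10 - 1*2² + 3*2)*(10 + 5 - 1*2² + 3*2))/((4 + 2)*(10 - 1*2² + 3*2)) - 46)*(-4) = ((-1 + (10 - 1*4 + 6)*(10 + 5 - 1*4 + 6))/(6*(10 - 1*4 + 6)) - 46)*(-4) = ((-1 + (10 - 4 + 6)*(10 + 5 - 4 + 6))/(6*(10 - 4 + 6)) - 46)*(-4) = ((⅙)*(-1 + 12*17)/12 - 46)*(-4) = ((⅙)*(1/12)*(-1 + 204) - 46)*(-4) = ((⅙)*(1/12)*203 - 46)*(-4) = (203/72 - 46)*(-4) = -3109/72*(-4) = 3109/18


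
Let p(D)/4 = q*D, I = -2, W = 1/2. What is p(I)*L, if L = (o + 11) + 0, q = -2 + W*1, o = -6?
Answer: 60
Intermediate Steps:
W = ½ ≈ 0.50000
q = -3/2 (q = -2 + (½)*1 = -2 + ½ = -3/2 ≈ -1.5000)
p(D) = -6*D (p(D) = 4*(-3*D/2) = -6*D)
L = 5 (L = (-6 + 11) + 0 = 5 + 0 = 5)
p(I)*L = -6*(-2)*5 = 12*5 = 60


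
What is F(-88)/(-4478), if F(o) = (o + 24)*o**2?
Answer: 247808/2239 ≈ 110.68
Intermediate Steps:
F(o) = o**2*(24 + o) (F(o) = (24 + o)*o**2 = o**2*(24 + o))
F(-88)/(-4478) = ((-88)**2*(24 - 88))/(-4478) = (7744*(-64))*(-1/4478) = -495616*(-1/4478) = 247808/2239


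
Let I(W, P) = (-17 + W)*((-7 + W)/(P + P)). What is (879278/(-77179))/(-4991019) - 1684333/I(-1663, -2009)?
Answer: 62069317544292116057/25731483940786800 ≈ 2412.2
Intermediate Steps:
I(W, P) = (-17 + W)*(-7 + W)/(2*P) (I(W, P) = (-17 + W)*((-7 + W)/((2*P))) = (-17 + W)*((-7 + W)*(1/(2*P))) = (-17 + W)*((-7 + W)/(2*P)) = (-17 + W)*(-7 + W)/(2*P))
(879278/(-77179))/(-4991019) - 1684333/I(-1663, -2009) = (879278/(-77179))/(-4991019) - 1684333*(-4018/(119 + (-1663)² - 24*(-1663))) = (879278*(-1/77179))*(-1/4991019) - 1684333*(-4018/(119 + 2765569 + 39912)) = -879278/77179*(-1/4991019) - 1684333/((½)*(-1/2009)*2805600) = 879278/385201855401 - 1684333/(-200400/287) = 879278/385201855401 - 1684333*(-287/200400) = 879278/385201855401 + 483403571/200400 = 62069317544292116057/25731483940786800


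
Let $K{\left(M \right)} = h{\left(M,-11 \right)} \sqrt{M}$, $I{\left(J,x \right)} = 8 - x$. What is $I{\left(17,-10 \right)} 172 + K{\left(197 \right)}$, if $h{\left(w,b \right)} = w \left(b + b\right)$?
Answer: $3096 - 4334 \sqrt{197} \approx -57735.0$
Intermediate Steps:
$h{\left(w,b \right)} = 2 b w$ ($h{\left(w,b \right)} = w 2 b = 2 b w$)
$K{\left(M \right)} = - 22 M^{\frac{3}{2}}$ ($K{\left(M \right)} = 2 \left(-11\right) M \sqrt{M} = - 22 M \sqrt{M} = - 22 M^{\frac{3}{2}}$)
$I{\left(17,-10 \right)} 172 + K{\left(197 \right)} = \left(8 - -10\right) 172 - 22 \cdot 197^{\frac{3}{2}} = \left(8 + 10\right) 172 - 22 \cdot 197 \sqrt{197} = 18 \cdot 172 - 4334 \sqrt{197} = 3096 - 4334 \sqrt{197}$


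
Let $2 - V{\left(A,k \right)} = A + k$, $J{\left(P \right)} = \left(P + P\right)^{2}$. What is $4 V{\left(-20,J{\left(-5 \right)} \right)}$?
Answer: $-312$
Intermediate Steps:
$J{\left(P \right)} = 4 P^{2}$ ($J{\left(P \right)} = \left(2 P\right)^{2} = 4 P^{2}$)
$V{\left(A,k \right)} = 2 - A - k$ ($V{\left(A,k \right)} = 2 - \left(A + k\right) = 2 - A - k$)
$4 V{\left(-20,J{\left(-5 \right)} \right)} = 4 \left(2 - -20 - 4 \left(-5\right)^{2}\right) = 4 \left(2 + 20 - 4 \cdot 25\right) = 4 \left(2 + 20 - 100\right) = 4 \left(-78\right) = -312$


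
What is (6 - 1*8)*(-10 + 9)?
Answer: 2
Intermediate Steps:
(6 - 1*8)*(-10 + 9) = (6 - 8)*(-1) = -2*(-1) = 2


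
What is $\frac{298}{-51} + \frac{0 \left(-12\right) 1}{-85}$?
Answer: $- \frac{298}{51} \approx -5.8431$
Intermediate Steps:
$\frac{298}{-51} + \frac{0 \left(-12\right) 1}{-85} = 298 \left(- \frac{1}{51}\right) + 0 \cdot 1 \left(- \frac{1}{85}\right) = - \frac{298}{51} + 0 \left(- \frac{1}{85}\right) = - \frac{298}{51} + 0 = - \frac{298}{51}$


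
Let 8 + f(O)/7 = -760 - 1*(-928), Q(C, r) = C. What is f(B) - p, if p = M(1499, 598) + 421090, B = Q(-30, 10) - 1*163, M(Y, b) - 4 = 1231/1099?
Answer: -461552657/1099 ≈ -4.1998e+5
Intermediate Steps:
M(Y, b) = 5627/1099 (M(Y, b) = 4 + 1231/1099 = 5627/1099)
B = -193 (B = -30 - 1*163 = -30 - 163 = -193)
f(O) = 1120 (f(O) = -56 + 7*(-760 - 1*(-928)) = -56 + 7*(-760 + 928) = -56 + 7*168 = -56 + 1176 = 1120)
p = 462783537/1099 (p = 5627/1099 + 421090 = 462783537/1099 ≈ 4.2110e+5)
f(B) - p = 1120 - 1*462783537/1099 = 1120 - 462783537/1099 = -461552657/1099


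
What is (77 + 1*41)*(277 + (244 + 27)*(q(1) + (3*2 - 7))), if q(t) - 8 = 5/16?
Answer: 2132201/8 ≈ 2.6653e+5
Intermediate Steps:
q(t) = 133/16 (q(t) = 8 + 5/16 = 133/16)
(77 + 1*41)*(277 + (244 + 27)*(q(1) + (3*2 - 7))) = (77 + 1*41)*(277 + (244 + 27)*(133/16 + (3*2 - 7))) = (77 + 41)*(277 + 271*(133/16 + (6 - 7))) = 118*(277 + 271*(133/16 - 1)) = 118*(277 + 271*(117/16)) = 118*(277 + 31707/16) = 118*(36139/16) = 2132201/8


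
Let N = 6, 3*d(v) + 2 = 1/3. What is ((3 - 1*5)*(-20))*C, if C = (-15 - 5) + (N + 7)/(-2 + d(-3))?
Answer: -23080/23 ≈ -1003.5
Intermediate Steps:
d(v) = -5/9 (d(v) = -2/3 + (1/3)/3 = -2/3 + (1/3)*(1/3) = -2/3 + 1/9 = -5/9)
C = -577/23 (C = (-15 - 5) + (6 + 7)/(-2 - 5/9) = -20 + 13/(-23/9) = -20 + 13*(-9/23) = -20 - 117/23 = -577/23 ≈ -25.087)
((3 - 1*5)*(-20))*C = ((3 - 1*5)*(-20))*(-577/23) = ((3 - 5)*(-20))*(-577/23) = -2*(-20)*(-577/23) = 40*(-577/23) = -23080/23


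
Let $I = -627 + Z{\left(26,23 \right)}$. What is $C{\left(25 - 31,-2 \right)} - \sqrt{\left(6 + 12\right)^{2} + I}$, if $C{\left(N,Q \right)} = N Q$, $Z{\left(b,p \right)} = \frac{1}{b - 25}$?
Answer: $12 - i \sqrt{302} \approx 12.0 - 17.378 i$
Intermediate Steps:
$Z{\left(b,p \right)} = \frac{1}{-25 + b}$
$I = -626$ ($I = -627 + \frac{1}{-25 + 26} = -627 + 1^{-1} = -627 + 1 = -626$)
$C{\left(25 - 31,-2 \right)} - \sqrt{\left(6 + 12\right)^{2} + I} = \left(25 - 31\right) \left(-2\right) - \sqrt{\left(6 + 12\right)^{2} - 626} = \left(25 - 31\right) \left(-2\right) - \sqrt{18^{2} - 626} = \left(-6\right) \left(-2\right) - \sqrt{324 - 626} = 12 - \sqrt{-302} = 12 - i \sqrt{302}$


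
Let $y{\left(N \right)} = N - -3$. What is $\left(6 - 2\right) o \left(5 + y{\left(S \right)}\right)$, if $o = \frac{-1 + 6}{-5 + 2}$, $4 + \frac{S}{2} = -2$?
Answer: $\frac{80}{3} \approx 26.667$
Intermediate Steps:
$S = -12$ ($S = -8 + 2 \left(-2\right) = -8 - 4 = -12$)
$o = - \frac{5}{3}$ ($o = \frac{5}{-3} = 5 \left(- \frac{1}{3}\right) = - \frac{5}{3} \approx -1.6667$)
$y{\left(N \right)} = 3 + N$ ($y{\left(N \right)} = N + 3 = 3 + N$)
$\left(6 - 2\right) o \left(5 + y{\left(S \right)}\right) = \left(6 - 2\right) \left(- \frac{5 \left(5 + \left(3 - 12\right)\right)}{3}\right) = 4 \left(- \frac{5 \left(5 - 9\right)}{3}\right) = 4 \left(\left(- \frac{5}{3}\right) \left(-4\right)\right) = 4 \cdot \frac{20}{3} = \frac{80}{3}$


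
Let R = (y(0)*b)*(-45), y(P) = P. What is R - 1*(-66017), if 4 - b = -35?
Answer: 66017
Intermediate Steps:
b = 39 (b = 4 - 1*(-35) = 4 + 35 = 39)
R = 0 (R = (0*39)*(-45) = 0*(-45) = 0)
R - 1*(-66017) = 0 - 1*(-66017) = 0 + 66017 = 66017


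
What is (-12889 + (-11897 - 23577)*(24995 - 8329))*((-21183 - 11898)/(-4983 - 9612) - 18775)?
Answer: 53995972114972404/4865 ≈ 1.1099e+13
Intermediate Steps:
(-12889 + (-11897 - 23577)*(24995 - 8329))*((-21183 - 11898)/(-4983 - 9612) - 18775) = (-12889 - 35474*16666)*(-33081/(-14595) - 18775) = (-12889 - 591209684)*(-33081*(-1/14595) - 18775) = -591222573*(11027/4865 - 18775) = -591222573*(-91329348/4865) = 53995972114972404/4865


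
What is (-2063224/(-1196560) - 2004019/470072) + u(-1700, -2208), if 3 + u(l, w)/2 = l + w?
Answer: -275066458686847/35154334520 ≈ -7824.5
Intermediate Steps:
u(l, w) = -6 + 2*l + 2*w (u(l, w) = -6 + 2*(l + w) = -6 + (2*l + 2*w) = -6 + 2*l + 2*w)
(-2063224/(-1196560) - 2004019/470072) + u(-1700, -2208) = (-2063224/(-1196560) - 2004019/470072) + (-6 + 2*(-1700) + 2*(-2208)) = (-2063224*(-1/1196560) - 2004019*1/470072) + (-6 - 3400 - 4416) = (257903/149570 - 2004019/470072) - 7822 = -89254071407/35154334520 - 7822 = -275066458686847/35154334520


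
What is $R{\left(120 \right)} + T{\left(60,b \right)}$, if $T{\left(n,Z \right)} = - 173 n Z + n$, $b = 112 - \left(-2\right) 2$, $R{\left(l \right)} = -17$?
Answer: $-1204037$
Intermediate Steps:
$b = 116$ ($b = 112 - -4 = 112 + 4 = 116$)
$T{\left(n,Z \right)} = n - 173 Z n$ ($T{\left(n,Z \right)} = - 173 Z n + n = n - 173 Z n$)
$R{\left(120 \right)} + T{\left(60,b \right)} = -17 + 60 \left(1 - 20068\right) = -17 + 60 \left(-20067\right) = -17 - 1204020 = -1204037$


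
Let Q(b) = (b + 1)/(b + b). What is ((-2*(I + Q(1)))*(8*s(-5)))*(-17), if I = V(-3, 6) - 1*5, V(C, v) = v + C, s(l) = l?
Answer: 1360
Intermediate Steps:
V(C, v) = C + v
Q(b) = (1 + b)/(2*b) (Q(b) = (1 + b)/((2*b)) = (1 + b)*(1/(2*b)) = (1 + b)/(2*b))
I = -2 (I = (-3 + 6) - 1*5 = 3 - 5 = -2)
((-2*(I + Q(1)))*(8*s(-5)))*(-17) = ((-2*(-2 + (1/2)*(1 + 1)/1))*(8*(-5)))*(-17) = (-2*(-2 + (1/2)*1*2)*(-40))*(-17) = (-2*(-2 + 1)*(-40))*(-17) = (-2*(-1)*(-40))*(-17) = (2*(-40))*(-17) = -80*(-17) = 1360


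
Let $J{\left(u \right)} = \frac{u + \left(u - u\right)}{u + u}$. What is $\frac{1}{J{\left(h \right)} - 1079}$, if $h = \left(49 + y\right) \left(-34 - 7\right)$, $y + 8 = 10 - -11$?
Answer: $- \frac{2}{2157} \approx -0.00092721$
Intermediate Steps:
$y = 13$ ($y = -8 + \left(10 - -11\right) = -8 + \left(10 + 11\right) = -8 + 21 = 13$)
$h = -2542$ ($h = \left(49 + 13\right) \left(-34 - 7\right) = 62 \left(-41\right) = -2542$)
$J{\left(u \right)} = \frac{1}{2}$ ($J{\left(u \right)} = \frac{u + 0}{2 u} = u \frac{1}{2 u} = \frac{1}{2}$)
$\frac{1}{J{\left(h \right)} - 1079} = \frac{1}{\frac{1}{2} - 1079} = \frac{1}{- \frac{2157}{2}} = - \frac{2}{2157}$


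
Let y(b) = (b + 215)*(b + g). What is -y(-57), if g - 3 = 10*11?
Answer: -8848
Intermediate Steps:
g = 113 (g = 3 + 10*11 = 3 + 110 = 113)
y(b) = (113 + b)*(215 + b) (y(b) = (b + 215)*(b + 113) = (215 + b)*(113 + b) = (113 + b)*(215 + b))
-y(-57) = -(24295 + (-57)² + 328*(-57)) = -(24295 + 3249 - 18696) = -1*8848 = -8848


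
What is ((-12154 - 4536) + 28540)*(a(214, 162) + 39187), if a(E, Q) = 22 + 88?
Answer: 465669450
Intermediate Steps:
a(E, Q) = 110
((-12154 - 4536) + 28540)*(a(214, 162) + 39187) = ((-12154 - 4536) + 28540)*(110 + 39187) = (-16690 + 28540)*39297 = 11850*39297 = 465669450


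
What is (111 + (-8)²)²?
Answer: 30625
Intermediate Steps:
(111 + (-8)²)² = (111 + 64)² = 175² = 30625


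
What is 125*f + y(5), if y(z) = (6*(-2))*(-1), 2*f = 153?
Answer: 19149/2 ≈ 9574.5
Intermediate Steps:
f = 153/2 (f = (1/2)*153 = 153/2 ≈ 76.500)
y(z) = 12 (y(z) = -12*(-1) = 12)
125*f + y(5) = 125*(153/2) + 12 = 19125/2 + 12 = 19149/2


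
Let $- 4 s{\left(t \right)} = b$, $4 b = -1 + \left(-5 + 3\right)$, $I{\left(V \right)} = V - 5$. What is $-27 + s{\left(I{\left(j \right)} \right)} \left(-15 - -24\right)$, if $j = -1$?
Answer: $- \frac{405}{16} \approx -25.313$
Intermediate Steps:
$I{\left(V \right)} = -5 + V$
$b = - \frac{3}{4}$ ($b = \frac{-1 + \left(-5 + 3\right)}{4} = \frac{-1 - 2}{4} = \frac{1}{4} \left(-3\right) = - \frac{3}{4} \approx -0.75$)
$s{\left(t \right)} = \frac{3}{16}$ ($s{\left(t \right)} = \left(- \frac{1}{4}\right) \left(- \frac{3}{4}\right) = \frac{3}{16}$)
$-27 + s{\left(I{\left(j \right)} \right)} \left(-15 - -24\right) = -27 + \frac{3 \left(-15 - -24\right)}{16} = -27 + \frac{3 \left(-15 + 24\right)}{16} = -27 + \frac{3}{16} \cdot 9 = -27 + \frac{27}{16} = - \frac{405}{16}$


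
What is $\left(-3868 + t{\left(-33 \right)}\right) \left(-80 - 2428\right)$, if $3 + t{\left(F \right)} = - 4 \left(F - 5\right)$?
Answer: $9327252$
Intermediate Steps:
$t{\left(F \right)} = 17 - 4 F$ ($t{\left(F \right)} = -3 - 4 \left(F - 5\right) = -3 - 4 \left(-5 + F\right) = -3 - \left(-20 + 4 F\right) = 17 - 4 F$)
$\left(-3868 + t{\left(-33 \right)}\right) \left(-80 - 2428\right) = \left(-3868 + \left(17 - -132\right)\right) \left(-80 - 2428\right) = \left(-3868 + \left(17 + 132\right)\right) \left(-2508\right) = \left(-3868 + 149\right) \left(-2508\right) = \left(-3719\right) \left(-2508\right) = 9327252$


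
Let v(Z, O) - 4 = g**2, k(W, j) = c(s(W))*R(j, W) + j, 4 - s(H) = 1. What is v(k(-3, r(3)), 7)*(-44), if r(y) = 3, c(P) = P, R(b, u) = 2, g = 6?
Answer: -1760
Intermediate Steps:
s(H) = 3 (s(H) = 4 - 1*1 = 4 - 1 = 3)
k(W, j) = 6 + j (k(W, j) = 3*2 + j = 6 + j)
v(Z, O) = 40 (v(Z, O) = 4 + 6**2 = 4 + 36 = 40)
v(k(-3, r(3)), 7)*(-44) = 40*(-44) = -1760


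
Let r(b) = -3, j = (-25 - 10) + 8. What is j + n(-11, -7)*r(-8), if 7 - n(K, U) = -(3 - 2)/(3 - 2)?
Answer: -51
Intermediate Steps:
j = -27 (j = -35 + 8 = -27)
n(K, U) = 8 (n(K, U) = 7 - (-1)*(3 - 2)/(3 - 2) = 7 - (-1)*1/1 = 7 - (-1)*1*1 = 7 - (-1) = 7 - 1*(-1) = 7 + 1 = 8)
j + n(-11, -7)*r(-8) = -27 + 8*(-3) = -27 - 24 = -51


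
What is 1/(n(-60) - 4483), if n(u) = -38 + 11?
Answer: -1/4510 ≈ -0.00022173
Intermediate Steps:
n(u) = -27
1/(n(-60) - 4483) = 1/(-27 - 4483) = 1/(-4510) = -1/4510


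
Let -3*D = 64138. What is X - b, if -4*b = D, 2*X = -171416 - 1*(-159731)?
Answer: -33562/3 ≈ -11187.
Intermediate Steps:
D = -64138/3 (D = -⅓*64138 = -64138/3 ≈ -21379.)
X = -11685/2 (X = (-171416 - 1*(-159731))/2 = (-171416 + 159731)/2 = (½)*(-11685) = -11685/2 ≈ -5842.5)
b = 32069/6 (b = -¼*(-64138/3) = 32069/6 ≈ 5344.8)
X - b = -11685/2 - 1*32069/6 = -11685/2 - 32069/6 = -33562/3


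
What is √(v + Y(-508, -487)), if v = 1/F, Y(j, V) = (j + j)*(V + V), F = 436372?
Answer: 7*√961413786853493/218186 ≈ 994.78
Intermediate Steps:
Y(j, V) = 4*V*j (Y(j, V) = (2*j)*(2*V) = 4*V*j)
v = 1/436372 ≈ 2.2916e-6
√(v + Y(-508, -487)) = √(1/436372 + 4*(-487)*(-508)) = √(1/436372 + 989584) = √(431826749249/436372) = 7*√961413786853493/218186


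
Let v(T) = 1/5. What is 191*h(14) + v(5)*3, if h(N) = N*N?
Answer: 187183/5 ≈ 37437.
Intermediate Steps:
v(T) = 1/5
h(N) = N**2
191*h(14) + v(5)*3 = 191*14**2 + (1/5)*3 = 191*196 + 3/5 = 37436 + 3/5 = 187183/5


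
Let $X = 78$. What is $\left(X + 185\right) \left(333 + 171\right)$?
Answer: $132552$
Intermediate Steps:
$\left(X + 185\right) \left(333 + 171\right) = \left(78 + 185\right) \left(333 + 171\right) = 263 \cdot 504 = 132552$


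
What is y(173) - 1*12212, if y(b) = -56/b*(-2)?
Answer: -2112564/173 ≈ -12211.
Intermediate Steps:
y(b) = 112/b
y(173) - 1*12212 = 112/173 - 1*12212 = 112*(1/173) - 12212 = 112/173 - 12212 = -2112564/173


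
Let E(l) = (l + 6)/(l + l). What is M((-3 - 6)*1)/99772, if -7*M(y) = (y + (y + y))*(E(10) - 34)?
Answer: -2241/1746010 ≈ -0.0012835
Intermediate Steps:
E(l) = (6 + l)/(2*l) (E(l) = (6 + l)/((2*l)) = (6 + l)*(1/(2*l)) = (6 + l)/(2*l))
M(y) = 498*y/35 (M(y) = -(y + (y + y))*((½)*(6 + 10)/10 - 34)/7 = -(y + 2*y)*((½)*(⅒)*16 - 34)/7 = -3*y*(⅘ - 34)/7 = -3*y*(-166)/(7*5) = -(-498)*y/35 = 498*y/35)
M((-3 - 6)*1)/99772 = (498*((-3 - 6)*1)/35)/99772 = (498*(-9*1)/35)*(1/99772) = ((498/35)*(-9))*(1/99772) = -4482/35*1/99772 = -2241/1746010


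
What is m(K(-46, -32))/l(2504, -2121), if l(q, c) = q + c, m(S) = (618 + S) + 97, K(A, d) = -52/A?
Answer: 16471/8809 ≈ 1.8698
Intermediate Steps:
m(S) = 715 + S
l(q, c) = c + q
m(K(-46, -32))/l(2504, -2121) = (715 - 52/(-46))/(-2121 + 2504) = (715 - 52*(-1/46))/383 = (715 + 26/23)*(1/383) = (16471/23)*(1/383) = 16471/8809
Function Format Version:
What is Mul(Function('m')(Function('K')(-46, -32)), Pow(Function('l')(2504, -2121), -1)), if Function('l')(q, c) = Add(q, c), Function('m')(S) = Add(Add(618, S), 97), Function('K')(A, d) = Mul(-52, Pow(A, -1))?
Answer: Rational(16471, 8809) ≈ 1.8698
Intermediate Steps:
Function('m')(S) = Add(715, S)
Function('l')(q, c) = Add(c, q)
Mul(Function('m')(Function('K')(-46, -32)), Pow(Function('l')(2504, -2121), -1)) = Mul(Add(715, Mul(-52, Pow(-46, -1))), Pow(Add(-2121, 2504), -1)) = Mul(Add(715, Mul(-52, Rational(-1, 46))), Pow(383, -1)) = Mul(Add(715, Rational(26, 23)), Rational(1, 383)) = Mul(Rational(16471, 23), Rational(1, 383)) = Rational(16471, 8809)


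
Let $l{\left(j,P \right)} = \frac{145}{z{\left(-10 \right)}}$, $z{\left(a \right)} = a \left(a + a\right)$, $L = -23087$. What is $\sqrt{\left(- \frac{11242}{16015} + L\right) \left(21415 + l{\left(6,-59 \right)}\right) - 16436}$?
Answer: $\frac{i \sqrt{2029092259313035178}}{64060} \approx 22236.0 i$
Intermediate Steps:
$z{\left(a \right)} = 2 a^{2}$ ($z{\left(a \right)} = a 2 a = 2 a^{2}$)
$l{\left(j,P \right)} = \frac{29}{40}$ ($l{\left(j,P \right)} = \frac{145}{2 \left(-10\right)^{2}} = \frac{145}{2 \cdot 100} = \frac{145}{200} = 145 \cdot \frac{1}{200} = \frac{29}{40}$)
$\sqrt{\left(- \frac{11242}{16015} + L\right) \left(21415 + l{\left(6,-59 \right)}\right) - 16436} = \sqrt{\left(- \frac{11242}{16015} - 23087\right) \left(21415 + \frac{29}{40}\right) - 16436} = \sqrt{\left(\left(-11242\right) \frac{1}{16015} - 23087\right) \frac{856629}{40} - 16436} = \sqrt{\left(- \frac{11242}{16015} - 23087\right) \frac{856629}{40} - 16436} = \sqrt{\left(- \frac{369749547}{16015}\right) \frac{856629}{40} - 16436} = \sqrt{- \frac{316738184697063}{640600} - 16436} = \sqrt{- \frac{316748713598663}{640600}} = \frac{i \sqrt{2029092259313035178}}{64060}$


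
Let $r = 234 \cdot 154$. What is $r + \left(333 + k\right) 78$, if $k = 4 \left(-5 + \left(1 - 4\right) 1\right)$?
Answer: $59514$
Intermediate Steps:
$k = -32$ ($k = 4 \left(-5 - 3\right) = 4 \left(-8\right) = -32$)
$r = 36036$
$r + \left(333 + k\right) 78 = 36036 + \left(333 - 32\right) 78 = 36036 + 301 \cdot 78 = 36036 + 23478 = 59514$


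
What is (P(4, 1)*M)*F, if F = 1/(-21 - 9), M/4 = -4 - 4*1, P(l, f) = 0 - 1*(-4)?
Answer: 64/15 ≈ 4.2667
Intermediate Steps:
P(l, f) = 4 (P(l, f) = 0 + 4 = 4)
M = -32 (M = 4*(-4 - 4*1) = 4*(-4 - 4) = 4*(-8) = -32)
F = -1/30 (F = 1/(-30) = -1/30 ≈ -0.033333)
(P(4, 1)*M)*F = (4*(-32))*(-1/30) = -128*(-1/30) = 64/15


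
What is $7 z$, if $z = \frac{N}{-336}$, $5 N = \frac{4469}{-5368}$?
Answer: $\frac{4469}{1288320} \approx 0.0034689$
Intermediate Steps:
$N = - \frac{4469}{26840}$ ($N = \frac{4469 \frac{1}{-5368}}{5} = \frac{4469 \left(- \frac{1}{5368}\right)}{5} = \frac{1}{5} \left(- \frac{4469}{5368}\right) = - \frac{4469}{26840} \approx -0.16651$)
$z = \frac{4469}{9018240}$ ($z = - \frac{4469}{26840 \left(-336\right)} = \left(- \frac{4469}{26840}\right) \left(- \frac{1}{336}\right) = \frac{4469}{9018240} \approx 0.00049555$)
$7 z = 7 \cdot \frac{4469}{9018240} = \frac{4469}{1288320}$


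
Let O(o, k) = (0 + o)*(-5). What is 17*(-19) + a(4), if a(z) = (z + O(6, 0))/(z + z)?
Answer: -1305/4 ≈ -326.25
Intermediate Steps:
O(o, k) = -5*o (O(o, k) = o*(-5) = -5*o)
a(z) = (-30 + z)/(2*z) (a(z) = (z - 5*6)/(z + z) = (z - 30)/((2*z)) = (-30 + z)*(1/(2*z)) = (-30 + z)/(2*z))
17*(-19) + a(4) = 17*(-19) + (½)*(-30 + 4)/4 = -323 + (½)*(¼)*(-26) = -323 - 13/4 = -1305/4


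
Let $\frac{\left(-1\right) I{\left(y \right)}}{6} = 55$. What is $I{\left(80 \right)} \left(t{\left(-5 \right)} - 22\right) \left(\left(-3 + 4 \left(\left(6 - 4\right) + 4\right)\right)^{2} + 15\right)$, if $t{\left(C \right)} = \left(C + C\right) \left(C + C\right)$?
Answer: $-11737440$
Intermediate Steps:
$I{\left(y \right)} = -330$ ($I{\left(y \right)} = \left(-6\right) 55 = -330$)
$t{\left(C \right)} = 4 C^{2}$ ($t{\left(C \right)} = 2 C 2 C = 4 C^{2}$)
$I{\left(80 \right)} \left(t{\left(-5 \right)} - 22\right) \left(\left(-3 + 4 \left(\left(6 - 4\right) + 4\right)\right)^{2} + 15\right) = - 330 \left(4 \left(-5\right)^{2} - 22\right) \left(\left(-3 + 4 \left(\left(6 - 4\right) + 4\right)\right)^{2} + 15\right) = - 330 \left(4 \cdot 25 - 22\right) \left(\left(-3 + 4 \left(\left(6 - 4\right) + 4\right)\right)^{2} + 15\right) = - 330 \left(100 - 22\right) \left(\left(-3 + 4 \left(2 + 4\right)\right)^{2} + 15\right) = - 330 \cdot 78 \left(\left(-3 + 4 \cdot 6\right)^{2} + 15\right) = - 330 \cdot 78 \left(\left(-3 + 24\right)^{2} + 15\right) = - 330 \cdot 78 \left(21^{2} + 15\right) = - 330 \cdot 78 \left(441 + 15\right) = - 330 \cdot 78 \cdot 456 = \left(-330\right) 35568 = -11737440$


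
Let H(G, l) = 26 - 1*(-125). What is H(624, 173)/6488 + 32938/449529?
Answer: 281580623/2916544152 ≈ 0.096546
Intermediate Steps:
H(G, l) = 151 (H(G, l) = 26 + 125 = 151)
H(624, 173)/6488 + 32938/449529 = 151/6488 + 32938/449529 = 281580623/2916544152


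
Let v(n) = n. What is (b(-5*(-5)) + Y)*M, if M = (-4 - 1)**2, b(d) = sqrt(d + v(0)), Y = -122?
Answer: -2925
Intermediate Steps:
b(d) = sqrt(d) (b(d) = sqrt(d + 0) = sqrt(d))
M = 25 (M = (-5)**2 = 25)
(b(-5*(-5)) + Y)*M = (sqrt(-5*(-5)) - 122)*25 = (sqrt(25) - 122)*25 = (5 - 122)*25 = -117*25 = -2925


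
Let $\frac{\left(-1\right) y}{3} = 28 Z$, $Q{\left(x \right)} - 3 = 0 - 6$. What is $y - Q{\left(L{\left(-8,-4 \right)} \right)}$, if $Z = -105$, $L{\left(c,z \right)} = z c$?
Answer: $8823$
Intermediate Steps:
$L{\left(c,z \right)} = c z$
$Q{\left(x \right)} = -3$ ($Q{\left(x \right)} = 3 + \left(0 - 6\right) = 3 - 6 = -3$)
$y = 8820$ ($y = - 3 \cdot 28 \left(-105\right) = \left(-3\right) \left(-2940\right) = 8820$)
$y - Q{\left(L{\left(-8,-4 \right)} \right)} = 8820 - -3 = 8820 + 3 = 8823$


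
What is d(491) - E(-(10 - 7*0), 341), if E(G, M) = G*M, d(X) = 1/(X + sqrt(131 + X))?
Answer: 819965681/240459 - sqrt(622)/240459 ≈ 3410.0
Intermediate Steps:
d(491) - E(-(10 - 7*0), 341) = 1/(491 + sqrt(131 + 491)) - (-(10 - 7*0))*341 = 1/(491 + sqrt(622)) - (-(10 + 0))*341 = 1/(491 + sqrt(622)) - (-1*10)*341 = 1/(491 + sqrt(622)) - (-10)*341 = 1/(491 + sqrt(622)) - 1*(-3410) = 1/(491 + sqrt(622)) + 3410 = 3410 + 1/(491 + sqrt(622))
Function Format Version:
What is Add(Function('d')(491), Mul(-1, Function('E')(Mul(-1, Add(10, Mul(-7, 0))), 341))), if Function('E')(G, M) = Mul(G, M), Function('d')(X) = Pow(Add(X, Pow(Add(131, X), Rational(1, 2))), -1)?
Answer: Add(Rational(819965681, 240459), Mul(Rational(-1, 240459), Pow(622, Rational(1, 2)))) ≈ 3410.0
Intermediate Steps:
Add(Function('d')(491), Mul(-1, Function('E')(Mul(-1, Add(10, Mul(-7, 0))), 341))) = Add(Pow(Add(491, Pow(Add(131, 491), Rational(1, 2))), -1), Mul(-1, Mul(Mul(-1, Add(10, Mul(-7, 0))), 341))) = Add(Pow(Add(491, Pow(622, Rational(1, 2))), -1), Mul(-1, Mul(Mul(-1, Add(10, 0)), 341))) = Add(Pow(Add(491, Pow(622, Rational(1, 2))), -1), Mul(-1, Mul(Mul(-1, 10), 341))) = Add(Pow(Add(491, Pow(622, Rational(1, 2))), -1), Mul(-1, Mul(-10, 341))) = Add(Pow(Add(491, Pow(622, Rational(1, 2))), -1), Mul(-1, -3410)) = Add(Pow(Add(491, Pow(622, Rational(1, 2))), -1), 3410) = Add(3410, Pow(Add(491, Pow(622, Rational(1, 2))), -1))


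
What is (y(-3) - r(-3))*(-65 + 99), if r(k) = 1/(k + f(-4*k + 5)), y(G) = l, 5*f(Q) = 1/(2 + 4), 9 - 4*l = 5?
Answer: 4046/89 ≈ 45.461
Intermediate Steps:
l = 1 (l = 9/4 - ¼*5 = 9/4 - 5/4 = 1)
f(Q) = 1/30 (f(Q) = 1/(5*(2 + 4)) = (⅕)/6 = (⅕)*(⅙) = 1/30)
y(G) = 1
r(k) = 1/(1/30 + k) (r(k) = 1/(k + 1/30) = 1/(1/30 + k))
(y(-3) - r(-3))*(-65 + 99) = (1 - 30/(1 + 30*(-3)))*(-65 + 99) = (1 - 30/(1 - 90))*34 = (1 - 30/(-89))*34 = (1 - 30*(-1)/89)*34 = (1 - 1*(-30/89))*34 = (1 + 30/89)*34 = (119/89)*34 = 4046/89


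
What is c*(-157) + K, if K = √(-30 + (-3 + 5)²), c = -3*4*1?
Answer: 1884 + I*√26 ≈ 1884.0 + 5.099*I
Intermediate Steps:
c = -12 (c = -12*1 = -12)
K = I*√26 (K = √(-30 + 2²) = √(-30 + 4) = √(-26) = I*√26 ≈ 5.099*I)
c*(-157) + K = -12*(-157) + I*√26 = 1884 + I*√26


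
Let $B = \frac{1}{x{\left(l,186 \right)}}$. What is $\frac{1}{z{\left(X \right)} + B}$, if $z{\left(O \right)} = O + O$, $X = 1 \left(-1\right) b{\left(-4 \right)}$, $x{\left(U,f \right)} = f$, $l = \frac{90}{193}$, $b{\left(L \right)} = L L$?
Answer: $- \frac{186}{5951} \approx -0.031255$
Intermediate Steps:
$b{\left(L \right)} = L^{2}$
$l = \frac{90}{193}$ ($l = 90 \cdot \frac{1}{193} = \frac{90}{193} \approx 0.46632$)
$X = -16$ ($X = 1 \left(-1\right) \left(-4\right)^{2} = \left(-1\right) 16 = -16$)
$z{\left(O \right)} = 2 O$
$B = \frac{1}{186} \approx 0.0053763$
$\frac{1}{z{\left(X \right)} + B} = \frac{1}{2 \left(-16\right) + \frac{1}{186}} = \frac{1}{-32 + \frac{1}{186}} = \frac{1}{- \frac{5951}{186}} = - \frac{186}{5951}$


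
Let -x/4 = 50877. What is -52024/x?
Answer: 13006/50877 ≈ 0.25564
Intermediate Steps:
x = -203508 (x = -4*50877 = -203508)
-52024/x = -52024/(-203508) = -52024*(-1/203508) = 13006/50877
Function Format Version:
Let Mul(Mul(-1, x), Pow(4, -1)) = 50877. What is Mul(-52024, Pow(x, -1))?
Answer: Rational(13006, 50877) ≈ 0.25564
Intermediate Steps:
x = -203508 (x = Mul(-4, 50877) = -203508)
Mul(-52024, Pow(x, -1)) = Mul(-52024, Pow(-203508, -1)) = Mul(-52024, Rational(-1, 203508)) = Rational(13006, 50877)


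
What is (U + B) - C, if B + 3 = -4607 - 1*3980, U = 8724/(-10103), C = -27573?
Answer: 191776525/10103 ≈ 18982.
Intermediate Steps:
U = -8724/10103 (U = 8724*(-1/10103) = -8724/10103 ≈ -0.86351)
B = -8590 (B = -3 + (-4607 - 1*3980) = -3 + (-4607 - 3980) = -3 - 8587 = -8590)
(U + B) - C = (-8724/10103 - 8590) - 1*(-27573) = -86793494/10103 + 27573 = 191776525/10103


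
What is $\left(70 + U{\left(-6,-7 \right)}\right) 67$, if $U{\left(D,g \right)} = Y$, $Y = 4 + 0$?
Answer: $4958$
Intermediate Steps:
$Y = 4$
$U{\left(D,g \right)} = 4$
$\left(70 + U{\left(-6,-7 \right)}\right) 67 = \left(70 + 4\right) 67 = 74 \cdot 67 = 4958$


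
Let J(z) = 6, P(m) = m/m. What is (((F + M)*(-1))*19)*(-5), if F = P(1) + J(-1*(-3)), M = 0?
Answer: 665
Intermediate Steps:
P(m) = 1
F = 7 (F = 1 + 6 = 7)
(((F + M)*(-1))*19)*(-5) = (((7 + 0)*(-1))*19)*(-5) = ((7*(-1))*19)*(-5) = -7*19*(-5) = -133*(-5) = 665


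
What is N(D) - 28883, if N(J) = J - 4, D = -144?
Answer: -29031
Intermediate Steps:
N(J) = -4 + J
N(D) - 28883 = (-4 - 144) - 28883 = -148 - 28883 = -29031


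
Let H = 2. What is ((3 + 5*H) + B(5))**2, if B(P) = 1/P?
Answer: 4356/25 ≈ 174.24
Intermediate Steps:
((3 + 5*H) + B(5))**2 = ((3 + 5*2) + 1/5)**2 = ((3 + 10) + 1/5)**2 = (13 + 1/5)**2 = (66/5)**2 = 4356/25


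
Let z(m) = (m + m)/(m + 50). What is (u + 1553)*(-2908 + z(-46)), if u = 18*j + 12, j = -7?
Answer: -4217709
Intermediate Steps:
z(m) = 2*m/(50 + m) (z(m) = (2*m)/(50 + m) = 2*m/(50 + m))
u = -114 (u = 18*(-7) + 12 = -126 + 12 = -114)
(u + 1553)*(-2908 + z(-46)) = (-114 + 1553)*(-2908 + 2*(-46)/(50 - 46)) = 1439*(-2908 + 2*(-46)/4) = 1439*(-2908 + 2*(-46)*(1/4)) = 1439*(-2908 - 23) = 1439*(-2931) = -4217709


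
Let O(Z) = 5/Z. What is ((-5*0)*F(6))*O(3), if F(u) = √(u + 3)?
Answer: 0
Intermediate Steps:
F(u) = √(3 + u)
((-5*0)*F(6))*O(3) = ((-5*0)*√(3 + 6))*(5/3) = (0*√9)*(5*(⅓)) = (0*3)*(5/3) = 0*(5/3) = 0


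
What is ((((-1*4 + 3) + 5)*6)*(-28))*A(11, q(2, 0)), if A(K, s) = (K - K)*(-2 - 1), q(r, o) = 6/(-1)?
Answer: 0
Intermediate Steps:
q(r, o) = -6 (q(r, o) = 6*(-1) = -6)
A(K, s) = 0 (A(K, s) = 0*(-3) = 0)
((((-1*4 + 3) + 5)*6)*(-28))*A(11, q(2, 0)) = ((((-1*4 + 3) + 5)*6)*(-28))*0 = ((((-4 + 3) + 5)*6)*(-28))*0 = (((-1 + 5)*6)*(-28))*0 = ((4*6)*(-28))*0 = (24*(-28))*0 = -672*0 = 0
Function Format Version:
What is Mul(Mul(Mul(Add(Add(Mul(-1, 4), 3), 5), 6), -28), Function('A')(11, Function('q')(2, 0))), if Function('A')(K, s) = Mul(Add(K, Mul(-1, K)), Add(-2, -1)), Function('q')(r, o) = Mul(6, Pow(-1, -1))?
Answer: 0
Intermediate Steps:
Function('q')(r, o) = -6 (Function('q')(r, o) = Mul(6, -1) = -6)
Function('A')(K, s) = 0 (Function('A')(K, s) = Mul(0, -3) = 0)
Mul(Mul(Mul(Add(Add(Mul(-1, 4), 3), 5), 6), -28), Function('A')(11, Function('q')(2, 0))) = Mul(Mul(Mul(Add(Add(Mul(-1, 4), 3), 5), 6), -28), 0) = Mul(Mul(Mul(Add(Add(-4, 3), 5), 6), -28), 0) = Mul(Mul(Mul(Add(-1, 5), 6), -28), 0) = Mul(Mul(Mul(4, 6), -28), 0) = Mul(Mul(24, -28), 0) = Mul(-672, 0) = 0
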